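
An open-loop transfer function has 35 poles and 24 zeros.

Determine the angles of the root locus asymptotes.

n - m = 35 - 24 = 11. Angles: θk = (2k + 1)·180°/11 = 16.36°, 49.09°, 81.82°, 114.55°, 147.27°, 180°, 212.73°, 245.45°, 278.18°, 310.91°, 343.64°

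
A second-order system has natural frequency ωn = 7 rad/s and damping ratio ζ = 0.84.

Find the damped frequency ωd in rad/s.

ωd = ωn√(1 - ζ²) = 7√(1 - 0.84²) = 3.8 rad/s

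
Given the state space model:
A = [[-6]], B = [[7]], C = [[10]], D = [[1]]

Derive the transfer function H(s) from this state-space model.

(sI - A)⁻¹ = 1/(s + 6). H(s) = 10×7/(s + 6) + 1 = (s + 76)/(s + 6).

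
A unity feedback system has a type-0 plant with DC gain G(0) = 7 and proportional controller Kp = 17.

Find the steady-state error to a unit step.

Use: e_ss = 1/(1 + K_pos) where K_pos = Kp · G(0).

K_pos = Kp · G(0) = 17 × 7 = 119. e_ss = 1/(1 + 119) = 0.0083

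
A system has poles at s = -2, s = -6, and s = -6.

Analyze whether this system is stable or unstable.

All poles are in the left half-plane. System is stable.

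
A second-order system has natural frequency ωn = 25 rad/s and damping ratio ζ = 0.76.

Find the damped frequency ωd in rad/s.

ωd = ωn√(1 - ζ²) = 25√(1 - 0.76²) = 16.25 rad/s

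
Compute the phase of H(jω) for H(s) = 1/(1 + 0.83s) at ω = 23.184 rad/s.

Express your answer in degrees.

Phase = -arctan(ωτ) = -arctan(23.184 × 0.83) = -87.0°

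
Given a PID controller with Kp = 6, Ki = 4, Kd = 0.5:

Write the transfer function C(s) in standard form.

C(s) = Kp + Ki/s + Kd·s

Substituting values: C(s) = 6 + 4/s + 0.5s = (0.5s² + 6s + 4)/s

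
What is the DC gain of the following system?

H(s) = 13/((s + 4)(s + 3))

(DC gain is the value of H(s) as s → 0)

DC gain = H(0) = 13/(4 × 3) = 13/12 = 1.0833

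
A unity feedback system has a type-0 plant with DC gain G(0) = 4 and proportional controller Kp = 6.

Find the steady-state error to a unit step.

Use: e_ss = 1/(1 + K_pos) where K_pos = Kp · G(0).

K_pos = Kp · G(0) = 6 × 4 = 24. e_ss = 1/(1 + 24) = 0.04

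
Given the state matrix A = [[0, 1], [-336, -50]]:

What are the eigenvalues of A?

det(A - λI) = λ² - (-50)λ + 336 = (λ - (-42))(λ - (-8)). Eigenvalues: -42, -8.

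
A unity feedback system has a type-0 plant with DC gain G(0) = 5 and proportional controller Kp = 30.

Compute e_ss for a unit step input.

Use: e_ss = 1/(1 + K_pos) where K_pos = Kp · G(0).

K_pos = Kp · G(0) = 30 × 5 = 150. e_ss = 1/(1 + 150) = 0.0066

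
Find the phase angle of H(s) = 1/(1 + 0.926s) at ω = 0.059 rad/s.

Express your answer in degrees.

Phase = -arctan(ωτ) = -arctan(0.059 × 0.926) = -3.1°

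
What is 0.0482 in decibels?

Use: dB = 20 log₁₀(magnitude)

dB = 20 log₁₀(0.0482) = -26.3 dB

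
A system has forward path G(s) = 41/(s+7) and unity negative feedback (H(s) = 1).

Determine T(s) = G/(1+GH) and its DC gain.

T(s) = G/(1+GH) = [41/(s+7)] / [1 + 41/(s+7)] = 41/(s+7+41) = 41/(s+48). DC gain = 41/48 = 0.8542.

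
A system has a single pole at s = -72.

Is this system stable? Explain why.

Pole at s = -72 is in the left half-plane. Stable.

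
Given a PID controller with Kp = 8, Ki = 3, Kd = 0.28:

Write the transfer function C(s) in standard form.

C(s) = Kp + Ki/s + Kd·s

Substituting values: C(s) = 8 + 3/s + 0.28s = (0.28s² + 8s + 3)/s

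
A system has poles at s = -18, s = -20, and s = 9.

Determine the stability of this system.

Pole(s) at s = 9 are not in the left half-plane. System is unstable.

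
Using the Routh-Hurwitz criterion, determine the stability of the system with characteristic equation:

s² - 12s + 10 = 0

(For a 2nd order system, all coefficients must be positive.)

Coefficients: 1, -12, 10. b=-12 not positive, so system is unstable.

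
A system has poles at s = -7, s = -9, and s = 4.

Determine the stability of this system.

Pole(s) at s = 4 are not in the left half-plane. System is unstable.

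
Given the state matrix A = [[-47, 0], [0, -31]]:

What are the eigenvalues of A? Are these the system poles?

For diagonal matrix, eigenvalues are diagonal entries: λ₁ = -47, λ₂ = -31. Eigenvalues of A = system poles.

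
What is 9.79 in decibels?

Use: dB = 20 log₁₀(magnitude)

dB = 20 log₁₀(9.79) = 19.8 dB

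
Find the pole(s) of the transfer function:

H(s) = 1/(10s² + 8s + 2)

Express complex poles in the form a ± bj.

Discriminant = 8² - 4×10×2 = 64 - 80 = -16 < 0, so the poles are a complex conjugate pair s = (-8 ± j√16)/(2×10). Real part = -8/(2×10) = -8/20 = -0.4; imaginary part = ±√16/(2×10) = 4/20 = 0.2. Poles: s = -0.4 ± 0.2j.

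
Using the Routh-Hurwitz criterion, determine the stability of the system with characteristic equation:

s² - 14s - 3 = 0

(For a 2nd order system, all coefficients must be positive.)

Coefficients: 1, -14, -3. b=-14, c=-3 not positive, so system is unstable.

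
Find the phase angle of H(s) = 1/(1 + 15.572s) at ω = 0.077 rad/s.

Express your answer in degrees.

Phase = -arctan(ωτ) = -arctan(0.077 × 15.572) = -50.2°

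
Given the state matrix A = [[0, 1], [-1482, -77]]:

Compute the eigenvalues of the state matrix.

det(A - λI) = λ² - (-77)λ + 1482 = (λ - (-38))(λ - (-39)). Eigenvalues: -38, -39.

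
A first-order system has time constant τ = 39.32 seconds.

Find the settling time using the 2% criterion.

For first-order system, 2% settling time ≈ 4τ = 4 × 39.32 = 157.28 s.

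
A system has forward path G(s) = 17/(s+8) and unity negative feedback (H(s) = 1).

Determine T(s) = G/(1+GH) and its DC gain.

T(s) = G/(1+GH) = [17/(s+8)] / [1 + 17/(s+8)] = 17/(s+8+17) = 17/(s+25). DC gain = 17/25 = 0.68.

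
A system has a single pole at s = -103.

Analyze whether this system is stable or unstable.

Pole at s = -103 is in the left half-plane. Stable.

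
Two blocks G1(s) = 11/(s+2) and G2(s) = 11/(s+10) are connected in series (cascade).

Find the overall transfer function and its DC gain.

Series: multiply transfer functions. G_eq = 11/(s+2) × 11/(s+10) = 121/((s+2)(s+10)). DC gain = 121/(2×10) = 6.05.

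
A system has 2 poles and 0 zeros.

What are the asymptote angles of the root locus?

n - m = 2 - 0 = 2. Angles: θk = (2k + 1)·180°/2 = 90°, 270°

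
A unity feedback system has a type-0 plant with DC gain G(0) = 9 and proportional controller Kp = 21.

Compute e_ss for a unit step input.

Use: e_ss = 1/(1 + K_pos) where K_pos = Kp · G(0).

K_pos = Kp · G(0) = 21 × 9 = 189. e_ss = 1/(1 + 189) = 0.0053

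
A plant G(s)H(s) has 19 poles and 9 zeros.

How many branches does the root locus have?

Root locus has n branches where n = number of poles = 19.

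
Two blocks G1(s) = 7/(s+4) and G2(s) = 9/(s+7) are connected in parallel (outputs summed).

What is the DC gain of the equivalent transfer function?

Parallel: G_eq = G1 + G2. DC gain = G1(0) + G2(0) = 7/4 + 9/7 = 1.75 + 1.2857 = 3.0357.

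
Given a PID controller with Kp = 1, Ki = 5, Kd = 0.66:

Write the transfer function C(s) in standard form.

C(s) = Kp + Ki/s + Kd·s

Substituting values: C(s) = 1 + 5/s + 0.66s = (0.66s² + s + 5)/s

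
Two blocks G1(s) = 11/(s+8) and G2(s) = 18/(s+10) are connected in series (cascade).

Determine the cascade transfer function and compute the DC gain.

Series: multiply transfer functions. G_eq = 11/(s+8) × 18/(s+10) = 198/((s+8)(s+10)). DC gain = 198/(8×10) = 2.475.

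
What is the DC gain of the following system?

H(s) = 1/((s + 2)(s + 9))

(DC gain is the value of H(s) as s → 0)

DC gain = H(0) = 1/(2 × 9) = 1/18 = 0.0556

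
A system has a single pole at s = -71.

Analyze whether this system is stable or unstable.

Pole at s = -71 is in the left half-plane. Stable.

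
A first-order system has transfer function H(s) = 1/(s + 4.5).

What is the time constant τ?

For H(s) = 1/(s + 1/τ), the pole is at -1/τ = -4.5, so τ = 1/4.5 = 0.2222 s.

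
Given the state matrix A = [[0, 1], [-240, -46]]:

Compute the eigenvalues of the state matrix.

det(A - λI) = λ² - (-46)λ + 240 = (λ - (-6))(λ - (-40)). Eigenvalues: -6, -40.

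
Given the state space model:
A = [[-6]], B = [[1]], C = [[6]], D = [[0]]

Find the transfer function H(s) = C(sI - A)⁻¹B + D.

(sI - A)⁻¹ = 1/(s + 6). H(s) = 6 × 1/(s + 6) + 0 = 6/(s + 6).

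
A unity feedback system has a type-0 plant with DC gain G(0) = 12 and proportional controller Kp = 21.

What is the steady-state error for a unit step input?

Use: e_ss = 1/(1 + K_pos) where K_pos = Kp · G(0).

K_pos = Kp · G(0) = 21 × 12 = 252. e_ss = 1/(1 + 252) = 0.0040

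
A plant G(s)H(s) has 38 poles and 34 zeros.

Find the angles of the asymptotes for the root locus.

n - m = 38 - 34 = 4. Angles: θk = (2k + 1)·180°/4 = 45°, 135°, 225°, 315°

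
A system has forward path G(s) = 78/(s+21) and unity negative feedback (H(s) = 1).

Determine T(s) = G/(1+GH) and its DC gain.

T(s) = G/(1+GH) = [78/(s+21)] / [1 + 78/(s+21)] = 78/(s+21+78) = 78/(s+99). DC gain = 78/99 = 0.7879.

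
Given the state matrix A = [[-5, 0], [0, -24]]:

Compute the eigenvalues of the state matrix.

For diagonal matrix, eigenvalues are diagonal entries: λ₁ = -5, λ₂ = -24.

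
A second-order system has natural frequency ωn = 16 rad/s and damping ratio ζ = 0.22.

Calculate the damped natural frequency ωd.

ωd = ωn√(1 - ζ²) = 16√(1 - 0.22²) = 15.61 rad/s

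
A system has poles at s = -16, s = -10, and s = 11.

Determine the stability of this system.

Pole(s) at s = 11 are not in the left half-plane. System is unstable.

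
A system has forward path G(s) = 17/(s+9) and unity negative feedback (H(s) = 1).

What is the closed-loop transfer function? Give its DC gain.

T(s) = G/(1+GH) = [17/(s+9)] / [1 + 17/(s+9)] = 17/(s+9+17) = 17/(s+26). DC gain = 17/26 = 0.6538.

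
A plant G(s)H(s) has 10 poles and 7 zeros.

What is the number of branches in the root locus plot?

Root locus has n branches where n = number of poles = 10.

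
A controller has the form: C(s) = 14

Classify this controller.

This is a Proportional (P) controller.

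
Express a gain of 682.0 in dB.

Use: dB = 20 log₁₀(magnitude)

dB = 20 log₁₀(682.0) = 56.7 dB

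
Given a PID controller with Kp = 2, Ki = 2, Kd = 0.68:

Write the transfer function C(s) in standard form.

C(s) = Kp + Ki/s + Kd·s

Substituting values: C(s) = 2 + 2/s + 0.68s = (0.68s² + 2s + 2)/s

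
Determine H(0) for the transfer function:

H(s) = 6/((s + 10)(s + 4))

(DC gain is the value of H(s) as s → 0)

DC gain = H(0) = 6/(10 × 4) = 6/40 = 0.15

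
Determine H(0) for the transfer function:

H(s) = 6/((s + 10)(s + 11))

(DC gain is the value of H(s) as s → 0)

DC gain = H(0) = 6/(10 × 11) = 6/110 = 0.0545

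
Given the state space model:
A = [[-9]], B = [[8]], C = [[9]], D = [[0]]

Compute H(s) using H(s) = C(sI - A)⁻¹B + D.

(sI - A)⁻¹ = 1/(s + 9). H(s) = 9 × 8/(s + 9) + 0 = 72/(s + 9).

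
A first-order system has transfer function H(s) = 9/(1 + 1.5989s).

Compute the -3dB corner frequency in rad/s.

Corner frequency = 1/τ = 1/1.5989 = 0.625 rad/s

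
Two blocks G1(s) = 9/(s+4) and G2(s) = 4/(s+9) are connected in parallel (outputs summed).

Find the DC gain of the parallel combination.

Parallel: G_eq = G1 + G2. DC gain = G1(0) + G2(0) = 9/4 + 4/9 = 2.25 + 0.4444 = 2.6944.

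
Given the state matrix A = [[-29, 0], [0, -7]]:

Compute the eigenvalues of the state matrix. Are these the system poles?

For diagonal matrix, eigenvalues are diagonal entries: λ₁ = -29, λ₂ = -7. Eigenvalues of A = system poles.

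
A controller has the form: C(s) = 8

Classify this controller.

This is a Proportional (P) controller.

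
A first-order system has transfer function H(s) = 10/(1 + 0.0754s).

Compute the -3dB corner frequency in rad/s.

Corner frequency = 1/τ = 1/0.0754 = 13.263 rad/s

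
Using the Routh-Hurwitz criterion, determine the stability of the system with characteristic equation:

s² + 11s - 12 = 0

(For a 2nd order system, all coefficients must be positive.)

Coefficients: 1, 11, -12. c=-12 not positive, so system is unstable.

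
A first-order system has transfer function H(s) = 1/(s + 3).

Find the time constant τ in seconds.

For H(s) = 1/(s + 1/τ), the pole is at -1/τ = -3, so τ = 1/3 = 0.3333 s.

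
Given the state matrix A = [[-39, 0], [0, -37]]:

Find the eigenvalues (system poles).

For diagonal matrix, eigenvalues are diagonal entries: λ₁ = -39, λ₂ = -37.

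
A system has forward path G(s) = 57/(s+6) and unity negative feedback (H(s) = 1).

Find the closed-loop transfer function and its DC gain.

T(s) = G/(1+GH) = [57/(s+6)] / [1 + 57/(s+6)] = 57/(s+6+57) = 57/(s+63). DC gain = 57/63 = 0.9048.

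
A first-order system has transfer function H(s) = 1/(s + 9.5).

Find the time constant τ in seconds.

For H(s) = 1/(s + 1/τ), the pole is at -1/τ = -9.5, so τ = 1/9.5 = 0.1053 s.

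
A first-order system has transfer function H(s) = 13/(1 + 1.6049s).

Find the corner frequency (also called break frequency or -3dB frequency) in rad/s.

Corner frequency = 1/τ = 1/1.6049 = 0.623 rad/s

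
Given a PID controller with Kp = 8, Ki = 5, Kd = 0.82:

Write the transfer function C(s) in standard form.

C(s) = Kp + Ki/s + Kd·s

Substituting values: C(s) = 8 + 5/s + 0.82s = (0.82s² + 8s + 5)/s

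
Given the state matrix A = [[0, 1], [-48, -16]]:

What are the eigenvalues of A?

det(A - λI) = λ² - (-16)λ + 48 = (λ - (-4))(λ - (-12)). Eigenvalues: -4, -12.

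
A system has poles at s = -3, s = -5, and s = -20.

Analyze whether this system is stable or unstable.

All poles are in the left half-plane. System is stable.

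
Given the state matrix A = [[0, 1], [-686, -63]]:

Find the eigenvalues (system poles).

det(A - λI) = λ² - (-63)λ + 686 = (λ - (-49))(λ - (-14)). Eigenvalues: -49, -14.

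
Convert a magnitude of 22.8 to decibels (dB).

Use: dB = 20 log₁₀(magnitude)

dB = 20 log₁₀(22.8) = 27.2 dB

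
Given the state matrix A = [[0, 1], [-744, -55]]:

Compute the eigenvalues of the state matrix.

det(A - λI) = λ² - (-55)λ + 744 = (λ - (-24))(λ - (-31)). Eigenvalues: -24, -31.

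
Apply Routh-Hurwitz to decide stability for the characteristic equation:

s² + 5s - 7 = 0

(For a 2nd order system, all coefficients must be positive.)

Coefficients: 1, 5, -7. c=-7 not positive, so system is unstable.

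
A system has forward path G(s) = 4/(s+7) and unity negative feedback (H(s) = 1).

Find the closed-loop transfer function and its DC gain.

T(s) = G/(1+GH) = [4/(s+7)] / [1 + 4/(s+7)] = 4/(s+7+4) = 4/(s+11). DC gain = 4/11 = 0.3636.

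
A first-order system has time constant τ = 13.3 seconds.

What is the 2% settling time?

For first-order system, 2% settling time ≈ 4τ = 4 × 13.3 = 53.2 s.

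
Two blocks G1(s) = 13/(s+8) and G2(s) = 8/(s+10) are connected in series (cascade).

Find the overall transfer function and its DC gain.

Series: multiply transfer functions. G_eq = 13/(s+8) × 8/(s+10) = 104/((s+8)(s+10)). DC gain = 104/(8×10) = 1.3.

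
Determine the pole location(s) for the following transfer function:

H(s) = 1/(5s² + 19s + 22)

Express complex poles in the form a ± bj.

Discriminant = 19² - 4×5×22 = 361 - 440 = -79 < 0, so the poles are a complex conjugate pair s = (-19 ± j√79)/(2×5). Real part = -19/(2×5) = -19/10 = -1.9; imaginary part = ±√79/(2×5) ≈ 0.8888. Poles: s = -1.9 ± 0.8888j.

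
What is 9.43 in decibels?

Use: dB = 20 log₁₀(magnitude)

dB = 20 log₁₀(9.43) = 19.5 dB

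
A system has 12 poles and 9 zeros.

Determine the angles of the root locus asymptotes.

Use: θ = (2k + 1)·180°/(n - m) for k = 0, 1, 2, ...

n - m = 12 - 9 = 3. Angles: θk = (2k + 1)·180°/3 = 60°, 180°, 300°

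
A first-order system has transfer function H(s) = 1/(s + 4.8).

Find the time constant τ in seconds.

For H(s) = 1/(s + 1/τ), the pole is at -1/τ = -4.8, so τ = 1/4.8 = 0.2083 s.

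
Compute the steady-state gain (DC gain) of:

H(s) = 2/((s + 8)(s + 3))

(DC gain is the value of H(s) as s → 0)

DC gain = H(0) = 2/(8 × 3) = 2/24 = 0.0833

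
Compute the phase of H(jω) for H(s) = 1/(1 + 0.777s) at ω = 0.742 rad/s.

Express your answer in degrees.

Phase = -arctan(ωτ) = -arctan(0.742 × 0.777) = -30.0°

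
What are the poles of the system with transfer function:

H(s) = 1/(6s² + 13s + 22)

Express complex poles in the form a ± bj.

Discriminant = 13² - 4×6×22 = 169 - 528 = -359 < 0, so the poles are a complex conjugate pair s = (-13 ± j√359)/(2×6). Real part = -13/(2×6) = -13/12 ≈ -1.0833; imaginary part = ±√359/(2×6) ≈ 1.5789. Poles: s = -1.0833 ± 1.5789j.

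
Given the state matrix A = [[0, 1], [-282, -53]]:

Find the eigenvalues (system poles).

det(A - λI) = λ² - (-53)λ + 282 = (λ - (-47))(λ - (-6)). Eigenvalues: -47, -6.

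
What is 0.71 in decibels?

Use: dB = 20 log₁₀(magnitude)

dB = 20 log₁₀(0.71) = -3.0 dB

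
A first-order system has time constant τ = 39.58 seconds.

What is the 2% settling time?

For first-order system, 2% settling time ≈ 4τ = 4 × 39.58 = 158.32 s.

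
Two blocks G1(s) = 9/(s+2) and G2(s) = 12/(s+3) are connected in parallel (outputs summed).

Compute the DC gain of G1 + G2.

Parallel: G_eq = G1 + G2. DC gain = G1(0) + G2(0) = 9/2 + 12/3 = 4.5 + 4 = 8.5.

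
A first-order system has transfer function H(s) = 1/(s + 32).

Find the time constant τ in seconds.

For H(s) = 1/(s + 1/τ), the pole is at -1/τ = -32, so τ = 1/32 = 0.03125 s.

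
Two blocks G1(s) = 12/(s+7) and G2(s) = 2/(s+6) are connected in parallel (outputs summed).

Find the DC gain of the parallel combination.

Parallel: G_eq = G1 + G2. DC gain = G1(0) + G2(0) = 12/7 + 2/6 = 1.7143 + 0.3333 = 2.0476.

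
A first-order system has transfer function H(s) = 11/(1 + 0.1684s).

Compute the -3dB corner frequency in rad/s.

Corner frequency = 1/τ = 1/0.1684 = 5.938 rad/s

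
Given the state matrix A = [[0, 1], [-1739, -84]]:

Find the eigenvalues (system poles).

det(A - λI) = λ² - (-84)λ + 1739 = (λ - (-47))(λ - (-37)). Eigenvalues: -47, -37.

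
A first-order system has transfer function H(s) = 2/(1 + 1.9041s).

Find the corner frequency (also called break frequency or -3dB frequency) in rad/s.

Corner frequency = 1/τ = 1/1.9041 = 0.525 rad/s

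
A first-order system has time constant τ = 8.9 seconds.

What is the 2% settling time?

For first-order system, 2% settling time ≈ 4τ = 4 × 8.9 = 35.6 s.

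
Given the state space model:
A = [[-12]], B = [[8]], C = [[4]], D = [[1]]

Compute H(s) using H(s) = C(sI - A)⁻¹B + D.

(sI - A)⁻¹ = 1/(s + 12). H(s) = 4×8/(s + 12) + 1 = (s + 44)/(s + 12).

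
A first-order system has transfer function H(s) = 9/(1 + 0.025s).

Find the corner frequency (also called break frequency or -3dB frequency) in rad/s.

Corner frequency = 1/τ = 1/0.025 = 40.0 rad/s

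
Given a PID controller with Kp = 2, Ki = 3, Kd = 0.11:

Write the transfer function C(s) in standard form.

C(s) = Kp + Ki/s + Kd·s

Substituting values: C(s) = 2 + 3/s + 0.11s = (0.11s² + 2s + 3)/s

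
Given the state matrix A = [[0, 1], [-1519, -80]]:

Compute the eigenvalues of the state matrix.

det(A - λI) = λ² - (-80)λ + 1519 = (λ - (-31))(λ - (-49)). Eigenvalues: -31, -49.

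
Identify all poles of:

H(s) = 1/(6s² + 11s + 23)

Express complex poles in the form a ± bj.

Discriminant = 11² - 4×6×23 = 121 - 552 = -431 < 0, so the poles are a complex conjugate pair s = (-11 ± j√431)/(2×6). Real part = -11/(2×6) = -11/12 ≈ -0.9167; imaginary part = ±√431/(2×6) ≈ 1.7300. Poles: s = -0.9167 ± 1.7300j.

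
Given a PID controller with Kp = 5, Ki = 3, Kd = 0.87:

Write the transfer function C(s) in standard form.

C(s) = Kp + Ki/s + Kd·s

Substituting values: C(s) = 5 + 3/s + 0.87s = (0.87s² + 5s + 3)/s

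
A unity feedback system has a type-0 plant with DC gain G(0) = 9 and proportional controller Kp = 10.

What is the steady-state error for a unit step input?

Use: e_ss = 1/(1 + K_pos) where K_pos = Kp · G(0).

K_pos = Kp · G(0) = 10 × 9 = 90. e_ss = 1/(1 + 90) = 0.0110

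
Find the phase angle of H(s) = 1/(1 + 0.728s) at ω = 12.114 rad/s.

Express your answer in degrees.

Phase = -arctan(ωτ) = -arctan(12.114 × 0.728) = -83.5°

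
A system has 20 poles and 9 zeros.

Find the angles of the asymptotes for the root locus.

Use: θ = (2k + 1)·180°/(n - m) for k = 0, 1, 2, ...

n - m = 20 - 9 = 11. Angles: θk = (2k + 1)·180°/11 = 16.36°, 49.09°, 81.82°, 114.55°, 147.27°, 180°, 212.73°, 245.45°, 278.18°, 310.91°, 343.64°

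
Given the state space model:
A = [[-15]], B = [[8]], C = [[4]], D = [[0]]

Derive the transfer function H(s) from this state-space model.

(sI - A)⁻¹ = 1/(s + 15). H(s) = 4 × 8/(s + 15) + 0 = 32/(s + 15).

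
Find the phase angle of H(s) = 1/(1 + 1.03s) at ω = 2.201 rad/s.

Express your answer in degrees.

Phase = -arctan(ωτ) = -arctan(2.201 × 1.03) = -66.2°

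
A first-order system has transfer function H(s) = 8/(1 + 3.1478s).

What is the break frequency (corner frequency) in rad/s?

Corner frequency = 1/τ = 1/3.1478 = 0.318 rad/s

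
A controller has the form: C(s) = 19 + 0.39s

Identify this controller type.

This is a Proportional-Derivative (PD) controller.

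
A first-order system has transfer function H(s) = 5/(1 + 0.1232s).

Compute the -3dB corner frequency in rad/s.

Corner frequency = 1/τ = 1/0.1232 = 8.117 rad/s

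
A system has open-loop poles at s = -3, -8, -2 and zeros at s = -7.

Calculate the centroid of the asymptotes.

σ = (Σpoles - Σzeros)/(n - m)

σ = (Σpoles - Σzeros)/(n - m) = (-13 - (-7))/(3 - 1) = -6/2 = -3.0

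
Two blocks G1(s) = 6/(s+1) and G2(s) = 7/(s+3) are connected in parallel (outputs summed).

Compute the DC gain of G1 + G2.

Parallel: G_eq = G1 + G2. DC gain = G1(0) + G2(0) = 6/1 + 7/3 = 6 + 2.3333 = 8.3333.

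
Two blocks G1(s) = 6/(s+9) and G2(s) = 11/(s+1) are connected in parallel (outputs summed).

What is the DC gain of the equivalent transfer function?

Parallel: G_eq = G1 + G2. DC gain = G1(0) + G2(0) = 6/9 + 11/1 = 0.6667 + 11 = 11.6667.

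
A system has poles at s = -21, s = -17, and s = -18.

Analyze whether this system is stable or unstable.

All poles are in the left half-plane. System is stable.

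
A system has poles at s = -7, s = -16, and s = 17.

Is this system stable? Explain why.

Pole(s) at s = 17 are not in the left half-plane. System is unstable.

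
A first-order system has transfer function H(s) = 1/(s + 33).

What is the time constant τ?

For H(s) = 1/(s + 1/τ), the pole is at -1/τ = -33, so τ = 1/33 = 0.0303 s.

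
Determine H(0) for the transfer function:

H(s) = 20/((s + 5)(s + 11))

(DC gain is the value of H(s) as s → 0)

DC gain = H(0) = 20/(5 × 11) = 20/55 = 0.3636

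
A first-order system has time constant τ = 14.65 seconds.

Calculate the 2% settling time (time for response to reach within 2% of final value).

For first-order system, 2% settling time ≈ 4τ = 4 × 14.65 = 58.6 s.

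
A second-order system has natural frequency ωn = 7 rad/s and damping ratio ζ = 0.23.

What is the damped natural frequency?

ωd = ωn√(1 - ζ²) = 7√(1 - 0.23²) = 6.81 rad/s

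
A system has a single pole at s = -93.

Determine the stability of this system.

Pole at s = -93 is in the left half-plane. Stable.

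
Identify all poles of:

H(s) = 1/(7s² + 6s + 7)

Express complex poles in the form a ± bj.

Discriminant = 6² - 4×7×7 = 36 - 196 = -160 < 0, so the poles are a complex conjugate pair s = (-6 ± j√160)/(2×7). Real part = -6/(2×7) = -6/14 ≈ -0.4286; imaginary part = ±√160/(2×7) ≈ 0.9035. Poles: s = -0.4286 ± 0.9035j.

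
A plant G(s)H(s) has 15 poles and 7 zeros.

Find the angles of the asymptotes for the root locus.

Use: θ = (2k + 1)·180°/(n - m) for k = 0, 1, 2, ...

n - m = 15 - 7 = 8. Angles: θk = (2k + 1)·180°/8 = 22.5°, 67.5°, 112.5°, 157.5°, 202.5°, 247.5°, 292.5°, 337.5°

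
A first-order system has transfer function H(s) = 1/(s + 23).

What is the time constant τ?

For H(s) = 1/(s + 1/τ), the pole is at -1/τ = -23, so τ = 1/23 = 0.0435 s.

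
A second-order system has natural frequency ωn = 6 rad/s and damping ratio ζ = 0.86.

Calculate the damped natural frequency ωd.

ωd = ωn√(1 - ζ²) = 6√(1 - 0.86²) = 3.06 rad/s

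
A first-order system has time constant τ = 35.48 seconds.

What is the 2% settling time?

For first-order system, 2% settling time ≈ 4τ = 4 × 35.48 = 141.92 s.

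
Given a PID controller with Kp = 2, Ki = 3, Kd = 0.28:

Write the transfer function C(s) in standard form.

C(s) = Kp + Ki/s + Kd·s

Substituting values: C(s) = 2 + 3/s + 0.28s = (0.28s² + 2s + 3)/s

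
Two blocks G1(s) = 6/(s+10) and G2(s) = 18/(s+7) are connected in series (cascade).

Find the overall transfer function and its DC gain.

Series: multiply transfer functions. G_eq = 6/(s+10) × 18/(s+7) = 108/((s+10)(s+7)). DC gain = 108/(10×7) = 1.5429.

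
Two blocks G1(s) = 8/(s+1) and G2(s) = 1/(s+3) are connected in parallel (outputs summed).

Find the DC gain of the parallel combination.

Parallel: G_eq = G1 + G2. DC gain = G1(0) + G2(0) = 8/1 + 1/3 = 8 + 0.3333 = 8.3333.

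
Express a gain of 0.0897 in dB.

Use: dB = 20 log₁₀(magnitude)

dB = 20 log₁₀(0.0897) = -20.9 dB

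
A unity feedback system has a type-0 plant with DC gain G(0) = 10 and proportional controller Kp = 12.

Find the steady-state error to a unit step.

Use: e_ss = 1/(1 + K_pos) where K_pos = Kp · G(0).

K_pos = Kp · G(0) = 12 × 10 = 120. e_ss = 1/(1 + 120) = 0.0083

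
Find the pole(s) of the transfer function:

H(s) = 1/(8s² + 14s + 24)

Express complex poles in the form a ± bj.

Discriminant = 14² - 4×8×24 = 196 - 768 = -572 < 0, so the poles are a complex conjugate pair s = (-14 ± j√572)/(2×8). Real part = -14/(2×8) = -14/16 = -0.875; imaginary part = ±√572/(2×8) ≈ 1.4948. Poles: s = -0.875 ± 1.4948j.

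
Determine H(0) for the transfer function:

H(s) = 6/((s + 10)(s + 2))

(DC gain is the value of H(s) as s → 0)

DC gain = H(0) = 6/(10 × 2) = 6/20 = 0.3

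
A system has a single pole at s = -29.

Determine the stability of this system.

Pole at s = -29 is in the left half-plane. Stable.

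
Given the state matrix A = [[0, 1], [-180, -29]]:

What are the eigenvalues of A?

det(A - λI) = λ² - (-29)λ + 180 = (λ - (-20))(λ - (-9)). Eigenvalues: -20, -9.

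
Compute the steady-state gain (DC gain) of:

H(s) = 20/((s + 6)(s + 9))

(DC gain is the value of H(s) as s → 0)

DC gain = H(0) = 20/(6 × 9) = 20/54 = 0.3704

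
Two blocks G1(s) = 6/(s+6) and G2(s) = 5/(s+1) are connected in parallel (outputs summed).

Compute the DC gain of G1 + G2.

Parallel: G_eq = G1 + G2. DC gain = G1(0) + G2(0) = 6/6 + 5/1 = 1 + 5 = 6.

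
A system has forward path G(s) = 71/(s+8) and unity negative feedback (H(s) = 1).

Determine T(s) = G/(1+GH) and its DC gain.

T(s) = G/(1+GH) = [71/(s+8)] / [1 + 71/(s+8)] = 71/(s+8+71) = 71/(s+79). DC gain = 71/79 = 0.8987.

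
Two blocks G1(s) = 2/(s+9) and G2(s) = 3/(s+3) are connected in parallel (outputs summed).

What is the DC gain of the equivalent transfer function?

Parallel: G_eq = G1 + G2. DC gain = G1(0) + G2(0) = 2/9 + 3/3 = 0.2222 + 1 = 1.2222.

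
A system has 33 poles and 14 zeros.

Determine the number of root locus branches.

Root locus has n branches where n = number of poles = 33.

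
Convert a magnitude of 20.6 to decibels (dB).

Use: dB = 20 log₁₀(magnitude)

dB = 20 log₁₀(20.6) = 26.3 dB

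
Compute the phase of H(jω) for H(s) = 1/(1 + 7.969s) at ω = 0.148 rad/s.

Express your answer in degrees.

Phase = -arctan(ωτ) = -arctan(0.148 × 7.969) = -49.7°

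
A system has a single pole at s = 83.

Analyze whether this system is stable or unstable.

Pole at s = 83 is in the right half-plane. Unstable.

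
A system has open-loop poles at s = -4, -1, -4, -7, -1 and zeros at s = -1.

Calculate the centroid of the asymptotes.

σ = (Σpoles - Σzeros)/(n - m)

σ = (Σpoles - Σzeros)/(n - m) = (-17 - (-1))/(5 - 1) = -16/4 = -4.0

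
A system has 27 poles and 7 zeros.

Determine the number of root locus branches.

Root locus has n branches where n = number of poles = 27.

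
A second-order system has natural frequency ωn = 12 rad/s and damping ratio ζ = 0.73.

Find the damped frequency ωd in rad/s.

ωd = ωn√(1 - ζ²) = 12√(1 - 0.73²) = 8.2 rad/s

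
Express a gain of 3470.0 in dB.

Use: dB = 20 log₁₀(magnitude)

dB = 20 log₁₀(3470.0) = 70.8 dB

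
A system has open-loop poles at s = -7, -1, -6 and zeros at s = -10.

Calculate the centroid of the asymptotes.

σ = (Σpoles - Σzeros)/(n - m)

σ = (Σpoles - Σzeros)/(n - m) = (-14 - (-10))/(3 - 1) = -4/2 = -2.0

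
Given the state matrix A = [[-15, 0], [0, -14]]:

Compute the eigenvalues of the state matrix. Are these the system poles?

For diagonal matrix, eigenvalues are diagonal entries: λ₁ = -15, λ₂ = -14. Eigenvalues of A = system poles.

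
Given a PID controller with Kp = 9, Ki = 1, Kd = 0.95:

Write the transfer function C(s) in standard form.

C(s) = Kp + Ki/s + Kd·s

Substituting values: C(s) = 9 + 1/s + 0.95s = (0.95s² + 9s + 1)/s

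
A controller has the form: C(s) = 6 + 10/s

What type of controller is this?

This is a Proportional-Integral (PI) controller.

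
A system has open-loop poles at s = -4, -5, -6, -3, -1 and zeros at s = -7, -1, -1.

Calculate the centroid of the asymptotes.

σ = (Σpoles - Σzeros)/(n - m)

σ = (Σpoles - Σzeros)/(n - m) = (-19 - (-9))/(5 - 3) = -10/2 = -5.0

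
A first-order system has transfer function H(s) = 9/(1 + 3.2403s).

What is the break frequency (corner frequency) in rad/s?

Corner frequency = 1/τ = 1/3.2403 = 0.309 rad/s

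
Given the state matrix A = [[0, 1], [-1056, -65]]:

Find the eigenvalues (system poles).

det(A - λI) = λ² - (-65)λ + 1056 = (λ - (-32))(λ - (-33)). Eigenvalues: -32, -33.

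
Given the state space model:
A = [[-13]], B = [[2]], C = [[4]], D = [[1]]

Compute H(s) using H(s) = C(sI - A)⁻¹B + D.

(sI - A)⁻¹ = 1/(s + 13). H(s) = 4×2/(s + 13) + 1 = (s + 21)/(s + 13).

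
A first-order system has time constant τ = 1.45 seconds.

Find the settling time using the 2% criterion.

For first-order system, 2% settling time ≈ 4τ = 4 × 1.45 = 5.8 s.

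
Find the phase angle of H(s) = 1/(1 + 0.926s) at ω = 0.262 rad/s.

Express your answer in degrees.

Phase = -arctan(ωτ) = -arctan(0.262 × 0.926) = -13.6°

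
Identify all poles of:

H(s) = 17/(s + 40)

Pole is where denominator = 0: s + 40 = 0, so s = -40.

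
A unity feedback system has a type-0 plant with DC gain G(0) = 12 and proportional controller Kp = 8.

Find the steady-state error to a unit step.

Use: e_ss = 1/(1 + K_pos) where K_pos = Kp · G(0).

K_pos = Kp · G(0) = 8 × 12 = 96. e_ss = 1/(1 + 96) = 0.0103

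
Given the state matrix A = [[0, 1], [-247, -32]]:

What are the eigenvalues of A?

det(A - λI) = λ² - (-32)λ + 247 = (λ - (-19))(λ - (-13)). Eigenvalues: -19, -13.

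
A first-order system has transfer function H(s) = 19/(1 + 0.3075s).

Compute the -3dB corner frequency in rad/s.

Corner frequency = 1/τ = 1/0.3075 = 3.252 rad/s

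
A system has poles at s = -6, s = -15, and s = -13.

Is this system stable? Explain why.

All poles are in the left half-plane. System is stable.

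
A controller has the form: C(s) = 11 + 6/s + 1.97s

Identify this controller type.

This is a Proportional-Integral-Derivative (PID) controller.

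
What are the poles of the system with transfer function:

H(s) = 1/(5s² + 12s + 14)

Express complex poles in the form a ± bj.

Discriminant = 12² - 4×5×14 = 144 - 280 = -136 < 0, so the poles are a complex conjugate pair s = (-12 ± j√136)/(2×5). Real part = -12/(2×5) = -12/10 = -1.2; imaginary part = ±√136/(2×5) ≈ 1.1662. Poles: s = -1.2 ± 1.1662j.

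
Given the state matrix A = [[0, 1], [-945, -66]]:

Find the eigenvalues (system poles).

det(A - λI) = λ² - (-66)λ + 945 = (λ - (-45))(λ - (-21)). Eigenvalues: -45, -21.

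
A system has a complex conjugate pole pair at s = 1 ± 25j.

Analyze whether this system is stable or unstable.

Real part of poles is 1 (> 0, right half-plane). Unstable.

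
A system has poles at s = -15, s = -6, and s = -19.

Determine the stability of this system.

All poles are in the left half-plane. System is stable.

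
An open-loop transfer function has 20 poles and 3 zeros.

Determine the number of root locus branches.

Root locus has n branches where n = number of poles = 20.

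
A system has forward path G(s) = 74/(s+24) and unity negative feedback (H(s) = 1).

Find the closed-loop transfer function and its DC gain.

T(s) = G/(1+GH) = [74/(s+24)] / [1 + 74/(s+24)] = 74/(s+24+74) = 74/(s+98). DC gain = 74/98 = 0.7551.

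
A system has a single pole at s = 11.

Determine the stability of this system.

Pole at s = 11 is in the right half-plane. Unstable.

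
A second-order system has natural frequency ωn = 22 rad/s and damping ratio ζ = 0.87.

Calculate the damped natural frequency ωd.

ωd = ωn√(1 - ζ²) = 22√(1 - 0.87²) = 10.85 rad/s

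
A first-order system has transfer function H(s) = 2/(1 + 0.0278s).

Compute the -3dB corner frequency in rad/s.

Corner frequency = 1/τ = 1/0.0278 = 35.971 rad/s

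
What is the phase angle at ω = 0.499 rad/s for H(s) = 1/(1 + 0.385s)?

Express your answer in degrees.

Phase = -arctan(ωτ) = -arctan(0.499 × 0.385) = -10.9°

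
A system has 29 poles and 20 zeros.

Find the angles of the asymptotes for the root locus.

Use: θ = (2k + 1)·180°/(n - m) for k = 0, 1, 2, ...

n - m = 29 - 20 = 9. Angles: θk = (2k + 1)·180°/9 = 20°, 60°, 100°, 140°, 180°, 220°, 260°, 300°, 340°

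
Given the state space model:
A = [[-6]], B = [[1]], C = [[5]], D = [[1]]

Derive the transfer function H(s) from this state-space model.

(sI - A)⁻¹ = 1/(s + 6). H(s) = 5×1/(s + 6) + 1 = (s + 11)/(s + 6).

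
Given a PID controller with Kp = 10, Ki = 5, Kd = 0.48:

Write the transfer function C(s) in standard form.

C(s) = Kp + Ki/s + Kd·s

Substituting values: C(s) = 10 + 5/s + 0.48s = (0.48s² + 10s + 5)/s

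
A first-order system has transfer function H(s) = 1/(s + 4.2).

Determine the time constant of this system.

For H(s) = 1/(s + 1/τ), the pole is at -1/τ = -4.2, so τ = 1/4.2 = 0.2381 s.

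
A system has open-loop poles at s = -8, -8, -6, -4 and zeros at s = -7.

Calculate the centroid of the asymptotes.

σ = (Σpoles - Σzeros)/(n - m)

σ = (Σpoles - Σzeros)/(n - m) = (-26 - (-7))/(4 - 1) = -19/3 = -6.33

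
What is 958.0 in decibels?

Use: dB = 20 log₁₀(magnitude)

dB = 20 log₁₀(958.0) = 59.6 dB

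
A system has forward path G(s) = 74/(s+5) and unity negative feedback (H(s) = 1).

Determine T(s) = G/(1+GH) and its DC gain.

T(s) = G/(1+GH) = [74/(s+5)] / [1 + 74/(s+5)] = 74/(s+5+74) = 74/(s+79). DC gain = 74/79 = 0.9367.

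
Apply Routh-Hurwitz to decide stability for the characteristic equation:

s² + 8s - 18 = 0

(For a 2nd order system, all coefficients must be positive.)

Coefficients: 1, 8, -18. c=-18 not positive, so system is unstable.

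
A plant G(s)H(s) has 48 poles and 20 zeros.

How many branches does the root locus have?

Root locus has n branches where n = number of poles = 48.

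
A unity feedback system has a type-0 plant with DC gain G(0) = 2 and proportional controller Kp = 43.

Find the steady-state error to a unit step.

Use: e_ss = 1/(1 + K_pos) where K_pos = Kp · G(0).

K_pos = Kp · G(0) = 43 × 2 = 86. e_ss = 1/(1 + 86) = 0.0115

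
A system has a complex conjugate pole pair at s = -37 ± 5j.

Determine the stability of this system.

Real part of poles is -37 (< 0, left half-plane). Stable.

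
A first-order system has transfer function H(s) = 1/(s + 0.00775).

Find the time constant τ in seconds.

For H(s) = 1/(s + 1/τ), the pole is at -1/τ = -0.00775, so τ = 1/0.00775 = 129 s.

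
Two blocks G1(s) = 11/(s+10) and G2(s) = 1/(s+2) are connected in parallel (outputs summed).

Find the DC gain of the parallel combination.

Parallel: G_eq = G1 + G2. DC gain = G1(0) + G2(0) = 11/10 + 1/2 = 1.1 + 0.5 = 1.6.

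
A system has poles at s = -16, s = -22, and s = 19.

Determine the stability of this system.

Pole(s) at s = 19 are not in the left half-plane. System is unstable.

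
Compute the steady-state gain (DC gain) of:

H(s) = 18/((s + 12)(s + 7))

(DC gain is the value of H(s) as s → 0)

DC gain = H(0) = 18/(12 × 7) = 18/84 = 0.2143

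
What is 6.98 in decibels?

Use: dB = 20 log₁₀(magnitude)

dB = 20 log₁₀(6.98) = 16.9 dB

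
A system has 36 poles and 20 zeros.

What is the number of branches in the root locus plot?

Root locus has n branches where n = number of poles = 36.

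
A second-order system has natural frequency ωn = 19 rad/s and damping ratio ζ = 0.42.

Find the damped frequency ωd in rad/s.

ωd = ωn√(1 - ζ²) = 19√(1 - 0.42²) = 17.24 rad/s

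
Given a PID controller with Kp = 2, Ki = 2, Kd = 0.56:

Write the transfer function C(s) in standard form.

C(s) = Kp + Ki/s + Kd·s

Substituting values: C(s) = 2 + 2/s + 0.56s = (0.56s² + 2s + 2)/s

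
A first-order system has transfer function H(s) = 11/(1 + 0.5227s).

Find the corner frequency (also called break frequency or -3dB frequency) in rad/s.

Corner frequency = 1/τ = 1/0.5227 = 1.913 rad/s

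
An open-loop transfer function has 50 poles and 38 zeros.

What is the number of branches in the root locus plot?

Root locus has n branches where n = number of poles = 50.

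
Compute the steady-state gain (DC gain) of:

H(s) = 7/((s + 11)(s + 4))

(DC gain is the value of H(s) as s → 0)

DC gain = H(0) = 7/(11 × 4) = 7/44 = 0.1591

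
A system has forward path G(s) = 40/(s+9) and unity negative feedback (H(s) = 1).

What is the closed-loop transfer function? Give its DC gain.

T(s) = G/(1+GH) = [40/(s+9)] / [1 + 40/(s+9)] = 40/(s+9+40) = 40/(s+49). DC gain = 40/49 = 0.8163.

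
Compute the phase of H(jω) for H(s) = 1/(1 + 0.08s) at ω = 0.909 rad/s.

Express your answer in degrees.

Phase = -arctan(ωτ) = -arctan(0.909 × 0.08) = -4.2°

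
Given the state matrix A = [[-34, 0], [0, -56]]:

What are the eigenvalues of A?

For diagonal matrix, eigenvalues are diagonal entries: λ₁ = -34, λ₂ = -56.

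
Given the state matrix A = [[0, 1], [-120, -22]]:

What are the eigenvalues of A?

det(A - λI) = λ² - (-22)λ + 120 = (λ - (-10))(λ - (-12)). Eigenvalues: -10, -12.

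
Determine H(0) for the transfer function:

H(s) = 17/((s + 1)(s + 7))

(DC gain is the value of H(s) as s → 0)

DC gain = H(0) = 17/(1 × 7) = 17/7 = 2.4286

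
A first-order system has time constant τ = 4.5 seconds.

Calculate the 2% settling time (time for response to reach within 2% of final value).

For first-order system, 2% settling time ≈ 4τ = 4 × 4.5 = 18.0 s.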